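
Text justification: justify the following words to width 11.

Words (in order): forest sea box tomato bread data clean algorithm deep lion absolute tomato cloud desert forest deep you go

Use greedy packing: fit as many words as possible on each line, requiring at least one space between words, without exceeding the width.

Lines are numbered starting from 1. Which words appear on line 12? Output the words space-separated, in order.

Line 1: ['forest', 'sea'] (min_width=10, slack=1)
Line 2: ['box', 'tomato'] (min_width=10, slack=1)
Line 3: ['bread', 'data'] (min_width=10, slack=1)
Line 4: ['clean'] (min_width=5, slack=6)
Line 5: ['algorithm'] (min_width=9, slack=2)
Line 6: ['deep', 'lion'] (min_width=9, slack=2)
Line 7: ['absolute'] (min_width=8, slack=3)
Line 8: ['tomato'] (min_width=6, slack=5)
Line 9: ['cloud'] (min_width=5, slack=6)
Line 10: ['desert'] (min_width=6, slack=5)
Line 11: ['forest', 'deep'] (min_width=11, slack=0)
Line 12: ['you', 'go'] (min_width=6, slack=5)

Answer: you go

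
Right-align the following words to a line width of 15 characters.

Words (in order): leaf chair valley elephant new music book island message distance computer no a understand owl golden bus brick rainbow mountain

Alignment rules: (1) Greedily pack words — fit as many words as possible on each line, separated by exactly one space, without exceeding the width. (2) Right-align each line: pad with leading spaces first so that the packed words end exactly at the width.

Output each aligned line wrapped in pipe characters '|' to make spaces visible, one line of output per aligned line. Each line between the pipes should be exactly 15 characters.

Line 1: ['leaf', 'chair'] (min_width=10, slack=5)
Line 2: ['valley', 'elephant'] (min_width=15, slack=0)
Line 3: ['new', 'music', 'book'] (min_width=14, slack=1)
Line 4: ['island', 'message'] (min_width=14, slack=1)
Line 5: ['distance'] (min_width=8, slack=7)
Line 6: ['computer', 'no', 'a'] (min_width=13, slack=2)
Line 7: ['understand', 'owl'] (min_width=14, slack=1)
Line 8: ['golden', 'bus'] (min_width=10, slack=5)
Line 9: ['brick', 'rainbow'] (min_width=13, slack=2)
Line 10: ['mountain'] (min_width=8, slack=7)

Answer: |     leaf chair|
|valley elephant|
| new music book|
| island message|
|       distance|
|  computer no a|
| understand owl|
|     golden bus|
|  brick rainbow|
|       mountain|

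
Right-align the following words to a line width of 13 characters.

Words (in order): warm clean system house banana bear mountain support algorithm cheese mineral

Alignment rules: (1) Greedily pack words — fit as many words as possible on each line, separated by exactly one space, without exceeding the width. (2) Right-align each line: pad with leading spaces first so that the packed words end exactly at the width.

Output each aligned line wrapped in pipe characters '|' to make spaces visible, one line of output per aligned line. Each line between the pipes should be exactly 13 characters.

Answer: |   warm clean|
| system house|
|  banana bear|
|     mountain|
|      support|
|    algorithm|
|       cheese|
|      mineral|

Derivation:
Line 1: ['warm', 'clean'] (min_width=10, slack=3)
Line 2: ['system', 'house'] (min_width=12, slack=1)
Line 3: ['banana', 'bear'] (min_width=11, slack=2)
Line 4: ['mountain'] (min_width=8, slack=5)
Line 5: ['support'] (min_width=7, slack=6)
Line 6: ['algorithm'] (min_width=9, slack=4)
Line 7: ['cheese'] (min_width=6, slack=7)
Line 8: ['mineral'] (min_width=7, slack=6)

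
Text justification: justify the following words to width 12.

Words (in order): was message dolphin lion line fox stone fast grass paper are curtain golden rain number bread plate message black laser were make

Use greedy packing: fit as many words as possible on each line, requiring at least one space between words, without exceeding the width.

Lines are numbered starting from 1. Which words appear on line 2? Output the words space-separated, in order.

Answer: dolphin lion

Derivation:
Line 1: ['was', 'message'] (min_width=11, slack=1)
Line 2: ['dolphin', 'lion'] (min_width=12, slack=0)
Line 3: ['line', 'fox'] (min_width=8, slack=4)
Line 4: ['stone', 'fast'] (min_width=10, slack=2)
Line 5: ['grass', 'paper'] (min_width=11, slack=1)
Line 6: ['are', 'curtain'] (min_width=11, slack=1)
Line 7: ['golden', 'rain'] (min_width=11, slack=1)
Line 8: ['number', 'bread'] (min_width=12, slack=0)
Line 9: ['plate'] (min_width=5, slack=7)
Line 10: ['message'] (min_width=7, slack=5)
Line 11: ['black', 'laser'] (min_width=11, slack=1)
Line 12: ['were', 'make'] (min_width=9, slack=3)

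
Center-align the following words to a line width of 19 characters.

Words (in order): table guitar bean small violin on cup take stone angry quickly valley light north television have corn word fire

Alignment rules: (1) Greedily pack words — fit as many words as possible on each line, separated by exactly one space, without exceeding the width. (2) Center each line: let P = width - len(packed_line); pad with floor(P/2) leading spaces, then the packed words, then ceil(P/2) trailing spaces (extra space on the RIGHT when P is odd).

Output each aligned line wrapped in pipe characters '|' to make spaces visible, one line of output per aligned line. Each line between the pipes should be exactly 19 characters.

Line 1: ['table', 'guitar', 'bean'] (min_width=17, slack=2)
Line 2: ['small', 'violin', 'on', 'cup'] (min_width=19, slack=0)
Line 3: ['take', 'stone', 'angry'] (min_width=16, slack=3)
Line 4: ['quickly', 'valley'] (min_width=14, slack=5)
Line 5: ['light', 'north'] (min_width=11, slack=8)
Line 6: ['television', 'have'] (min_width=15, slack=4)
Line 7: ['corn', 'word', 'fire'] (min_width=14, slack=5)

Answer: | table guitar bean |
|small violin on cup|
| take stone angry  |
|  quickly valley   |
|    light north    |
|  television have  |
|  corn word fire   |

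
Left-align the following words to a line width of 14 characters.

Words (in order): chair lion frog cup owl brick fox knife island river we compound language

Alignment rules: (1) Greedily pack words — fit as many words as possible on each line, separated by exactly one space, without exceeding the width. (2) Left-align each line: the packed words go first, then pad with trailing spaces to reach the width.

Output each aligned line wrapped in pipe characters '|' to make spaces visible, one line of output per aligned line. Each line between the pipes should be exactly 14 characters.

Line 1: ['chair', 'lion'] (min_width=10, slack=4)
Line 2: ['frog', 'cup', 'owl'] (min_width=12, slack=2)
Line 3: ['brick', 'fox'] (min_width=9, slack=5)
Line 4: ['knife', 'island'] (min_width=12, slack=2)
Line 5: ['river', 'we'] (min_width=8, slack=6)
Line 6: ['compound'] (min_width=8, slack=6)
Line 7: ['language'] (min_width=8, slack=6)

Answer: |chair lion    |
|frog cup owl  |
|brick fox     |
|knife island  |
|river we      |
|compound      |
|language      |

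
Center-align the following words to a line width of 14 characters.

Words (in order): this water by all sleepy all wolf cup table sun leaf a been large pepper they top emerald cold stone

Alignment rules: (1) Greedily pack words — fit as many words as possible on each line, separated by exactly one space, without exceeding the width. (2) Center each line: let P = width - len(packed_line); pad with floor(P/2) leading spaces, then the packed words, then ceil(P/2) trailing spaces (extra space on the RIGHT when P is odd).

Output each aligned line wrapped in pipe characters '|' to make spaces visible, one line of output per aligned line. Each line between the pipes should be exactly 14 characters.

Answer: |this water by |
|all sleepy all|
|wolf cup table|
|  sun leaf a  |
|  been large  |
| pepper they  |
| top emerald  |
|  cold stone  |

Derivation:
Line 1: ['this', 'water', 'by'] (min_width=13, slack=1)
Line 2: ['all', 'sleepy', 'all'] (min_width=14, slack=0)
Line 3: ['wolf', 'cup', 'table'] (min_width=14, slack=0)
Line 4: ['sun', 'leaf', 'a'] (min_width=10, slack=4)
Line 5: ['been', 'large'] (min_width=10, slack=4)
Line 6: ['pepper', 'they'] (min_width=11, slack=3)
Line 7: ['top', 'emerald'] (min_width=11, slack=3)
Line 8: ['cold', 'stone'] (min_width=10, slack=4)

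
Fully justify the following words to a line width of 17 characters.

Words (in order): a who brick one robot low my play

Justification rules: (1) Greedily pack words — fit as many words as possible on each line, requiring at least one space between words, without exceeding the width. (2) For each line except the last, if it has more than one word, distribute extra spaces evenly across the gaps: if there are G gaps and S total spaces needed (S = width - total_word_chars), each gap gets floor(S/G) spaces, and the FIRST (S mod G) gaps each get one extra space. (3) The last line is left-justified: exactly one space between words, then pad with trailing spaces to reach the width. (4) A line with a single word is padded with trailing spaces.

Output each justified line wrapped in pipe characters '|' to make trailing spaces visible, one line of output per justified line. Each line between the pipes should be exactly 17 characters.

Line 1: ['a', 'who', 'brick', 'one'] (min_width=15, slack=2)
Line 2: ['robot', 'low', 'my', 'play'] (min_width=17, slack=0)

Answer: |a  who  brick one|
|robot low my play|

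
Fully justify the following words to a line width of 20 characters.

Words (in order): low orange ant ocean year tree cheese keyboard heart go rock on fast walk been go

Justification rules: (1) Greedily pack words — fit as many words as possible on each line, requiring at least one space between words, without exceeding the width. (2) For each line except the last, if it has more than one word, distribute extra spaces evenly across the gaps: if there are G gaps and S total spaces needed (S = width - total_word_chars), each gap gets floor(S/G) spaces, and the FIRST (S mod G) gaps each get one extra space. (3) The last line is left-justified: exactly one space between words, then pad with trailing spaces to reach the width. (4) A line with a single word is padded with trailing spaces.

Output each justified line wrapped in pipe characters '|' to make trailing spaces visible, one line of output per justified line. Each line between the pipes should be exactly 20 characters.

Line 1: ['low', 'orange', 'ant', 'ocean'] (min_width=20, slack=0)
Line 2: ['year', 'tree', 'cheese'] (min_width=16, slack=4)
Line 3: ['keyboard', 'heart', 'go'] (min_width=17, slack=3)
Line 4: ['rock', 'on', 'fast', 'walk'] (min_width=17, slack=3)
Line 5: ['been', 'go'] (min_width=7, slack=13)

Answer: |low orange ant ocean|
|year   tree   cheese|
|keyboard   heart  go|
|rock  on  fast  walk|
|been go             |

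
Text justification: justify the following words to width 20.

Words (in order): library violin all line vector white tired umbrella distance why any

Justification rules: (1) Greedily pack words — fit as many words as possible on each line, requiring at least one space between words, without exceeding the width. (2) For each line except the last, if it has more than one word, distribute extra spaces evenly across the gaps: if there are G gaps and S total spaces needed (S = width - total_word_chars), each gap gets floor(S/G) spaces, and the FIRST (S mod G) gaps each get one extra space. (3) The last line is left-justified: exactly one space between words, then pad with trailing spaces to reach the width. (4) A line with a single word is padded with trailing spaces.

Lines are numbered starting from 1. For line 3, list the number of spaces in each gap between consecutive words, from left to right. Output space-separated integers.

Line 1: ['library', 'violin', 'all'] (min_width=18, slack=2)
Line 2: ['line', 'vector', 'white'] (min_width=17, slack=3)
Line 3: ['tired', 'umbrella'] (min_width=14, slack=6)
Line 4: ['distance', 'why', 'any'] (min_width=16, slack=4)

Answer: 7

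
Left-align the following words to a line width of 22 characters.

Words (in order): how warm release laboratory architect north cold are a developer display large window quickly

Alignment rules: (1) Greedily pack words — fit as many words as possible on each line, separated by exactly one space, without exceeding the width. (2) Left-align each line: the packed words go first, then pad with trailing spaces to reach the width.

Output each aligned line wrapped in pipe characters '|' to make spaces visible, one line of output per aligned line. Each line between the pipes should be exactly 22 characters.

Answer: |how warm release      |
|laboratory architect  |
|north cold are a      |
|developer display     |
|large window quickly  |

Derivation:
Line 1: ['how', 'warm', 'release'] (min_width=16, slack=6)
Line 2: ['laboratory', 'architect'] (min_width=20, slack=2)
Line 3: ['north', 'cold', 'are', 'a'] (min_width=16, slack=6)
Line 4: ['developer', 'display'] (min_width=17, slack=5)
Line 5: ['large', 'window', 'quickly'] (min_width=20, slack=2)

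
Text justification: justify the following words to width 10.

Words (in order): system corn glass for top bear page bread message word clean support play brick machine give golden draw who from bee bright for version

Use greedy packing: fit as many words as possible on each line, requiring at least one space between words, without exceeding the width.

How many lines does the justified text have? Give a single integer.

Line 1: ['system'] (min_width=6, slack=4)
Line 2: ['corn', 'glass'] (min_width=10, slack=0)
Line 3: ['for', 'top'] (min_width=7, slack=3)
Line 4: ['bear', 'page'] (min_width=9, slack=1)
Line 5: ['bread'] (min_width=5, slack=5)
Line 6: ['message'] (min_width=7, slack=3)
Line 7: ['word', 'clean'] (min_width=10, slack=0)
Line 8: ['support'] (min_width=7, slack=3)
Line 9: ['play', 'brick'] (min_width=10, slack=0)
Line 10: ['machine'] (min_width=7, slack=3)
Line 11: ['give'] (min_width=4, slack=6)
Line 12: ['golden'] (min_width=6, slack=4)
Line 13: ['draw', 'who'] (min_width=8, slack=2)
Line 14: ['from', 'bee'] (min_width=8, slack=2)
Line 15: ['bright', 'for'] (min_width=10, slack=0)
Line 16: ['version'] (min_width=7, slack=3)
Total lines: 16

Answer: 16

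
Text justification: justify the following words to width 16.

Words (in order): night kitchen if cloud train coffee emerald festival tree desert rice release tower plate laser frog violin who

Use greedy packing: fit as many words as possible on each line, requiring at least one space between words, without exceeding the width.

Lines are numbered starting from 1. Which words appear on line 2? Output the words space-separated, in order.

Line 1: ['night', 'kitchen', 'if'] (min_width=16, slack=0)
Line 2: ['cloud', 'train'] (min_width=11, slack=5)
Line 3: ['coffee', 'emerald'] (min_width=14, slack=2)
Line 4: ['festival', 'tree'] (min_width=13, slack=3)
Line 5: ['desert', 'rice'] (min_width=11, slack=5)
Line 6: ['release', 'tower'] (min_width=13, slack=3)
Line 7: ['plate', 'laser', 'frog'] (min_width=16, slack=0)
Line 8: ['violin', 'who'] (min_width=10, slack=6)

Answer: cloud train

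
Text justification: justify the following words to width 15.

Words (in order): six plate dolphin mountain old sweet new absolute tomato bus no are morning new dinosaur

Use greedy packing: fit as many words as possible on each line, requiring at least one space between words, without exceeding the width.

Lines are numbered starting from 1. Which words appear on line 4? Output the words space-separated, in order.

Answer: sweet new

Derivation:
Line 1: ['six', 'plate'] (min_width=9, slack=6)
Line 2: ['dolphin'] (min_width=7, slack=8)
Line 3: ['mountain', 'old'] (min_width=12, slack=3)
Line 4: ['sweet', 'new'] (min_width=9, slack=6)
Line 5: ['absolute', 'tomato'] (min_width=15, slack=0)
Line 6: ['bus', 'no', 'are'] (min_width=10, slack=5)
Line 7: ['morning', 'new'] (min_width=11, slack=4)
Line 8: ['dinosaur'] (min_width=8, slack=7)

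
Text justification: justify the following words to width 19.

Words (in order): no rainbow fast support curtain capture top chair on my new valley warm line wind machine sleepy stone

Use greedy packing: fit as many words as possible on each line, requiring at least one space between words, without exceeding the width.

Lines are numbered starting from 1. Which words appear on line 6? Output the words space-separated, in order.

Answer: machine sleepy

Derivation:
Line 1: ['no', 'rainbow', 'fast'] (min_width=15, slack=4)
Line 2: ['support', 'curtain'] (min_width=15, slack=4)
Line 3: ['capture', 'top', 'chair'] (min_width=17, slack=2)
Line 4: ['on', 'my', 'new', 'valley'] (min_width=16, slack=3)
Line 5: ['warm', 'line', 'wind'] (min_width=14, slack=5)
Line 6: ['machine', 'sleepy'] (min_width=14, slack=5)
Line 7: ['stone'] (min_width=5, slack=14)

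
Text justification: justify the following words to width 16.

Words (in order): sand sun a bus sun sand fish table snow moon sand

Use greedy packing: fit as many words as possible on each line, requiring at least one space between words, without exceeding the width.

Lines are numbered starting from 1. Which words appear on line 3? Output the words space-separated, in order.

Line 1: ['sand', 'sun', 'a', 'bus'] (min_width=14, slack=2)
Line 2: ['sun', 'sand', 'fish'] (min_width=13, slack=3)
Line 3: ['table', 'snow', 'moon'] (min_width=15, slack=1)
Line 4: ['sand'] (min_width=4, slack=12)

Answer: table snow moon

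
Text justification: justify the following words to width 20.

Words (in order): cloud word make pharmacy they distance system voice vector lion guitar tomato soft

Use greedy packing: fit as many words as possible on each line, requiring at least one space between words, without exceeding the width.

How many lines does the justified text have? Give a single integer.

Answer: 5

Derivation:
Line 1: ['cloud', 'word', 'make'] (min_width=15, slack=5)
Line 2: ['pharmacy', 'they'] (min_width=13, slack=7)
Line 3: ['distance', 'system'] (min_width=15, slack=5)
Line 4: ['voice', 'vector', 'lion'] (min_width=17, slack=3)
Line 5: ['guitar', 'tomato', 'soft'] (min_width=18, slack=2)
Total lines: 5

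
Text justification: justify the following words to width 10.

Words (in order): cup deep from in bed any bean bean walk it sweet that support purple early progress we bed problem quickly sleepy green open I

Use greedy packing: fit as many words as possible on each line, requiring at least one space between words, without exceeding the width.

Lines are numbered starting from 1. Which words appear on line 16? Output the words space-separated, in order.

Line 1: ['cup', 'deep'] (min_width=8, slack=2)
Line 2: ['from', 'in'] (min_width=7, slack=3)
Line 3: ['bed', 'any'] (min_width=7, slack=3)
Line 4: ['bean', 'bean'] (min_width=9, slack=1)
Line 5: ['walk', 'it'] (min_width=7, slack=3)
Line 6: ['sweet', 'that'] (min_width=10, slack=0)
Line 7: ['support'] (min_width=7, slack=3)
Line 8: ['purple'] (min_width=6, slack=4)
Line 9: ['early'] (min_width=5, slack=5)
Line 10: ['progress'] (min_width=8, slack=2)
Line 11: ['we', 'bed'] (min_width=6, slack=4)
Line 12: ['problem'] (min_width=7, slack=3)
Line 13: ['quickly'] (min_width=7, slack=3)
Line 14: ['sleepy'] (min_width=6, slack=4)
Line 15: ['green', 'open'] (min_width=10, slack=0)
Line 16: ['I'] (min_width=1, slack=9)

Answer: I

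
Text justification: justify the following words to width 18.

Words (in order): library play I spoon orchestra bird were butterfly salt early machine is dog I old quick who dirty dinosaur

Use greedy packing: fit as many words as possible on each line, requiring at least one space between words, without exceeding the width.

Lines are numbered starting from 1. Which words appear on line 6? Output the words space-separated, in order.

Line 1: ['library', 'play', 'I'] (min_width=14, slack=4)
Line 2: ['spoon', 'orchestra'] (min_width=15, slack=3)
Line 3: ['bird', 'were'] (min_width=9, slack=9)
Line 4: ['butterfly', 'salt'] (min_width=14, slack=4)
Line 5: ['early', 'machine', 'is'] (min_width=16, slack=2)
Line 6: ['dog', 'I', 'old', 'quick'] (min_width=15, slack=3)
Line 7: ['who', 'dirty', 'dinosaur'] (min_width=18, slack=0)

Answer: dog I old quick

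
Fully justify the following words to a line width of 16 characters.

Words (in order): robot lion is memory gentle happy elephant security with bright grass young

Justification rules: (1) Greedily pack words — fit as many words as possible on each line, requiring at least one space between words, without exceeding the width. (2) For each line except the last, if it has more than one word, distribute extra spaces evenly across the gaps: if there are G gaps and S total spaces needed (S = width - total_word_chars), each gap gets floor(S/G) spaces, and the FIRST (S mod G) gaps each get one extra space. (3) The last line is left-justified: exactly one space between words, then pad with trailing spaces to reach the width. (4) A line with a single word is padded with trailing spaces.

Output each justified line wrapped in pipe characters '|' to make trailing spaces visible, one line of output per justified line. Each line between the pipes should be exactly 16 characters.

Line 1: ['robot', 'lion', 'is'] (min_width=13, slack=3)
Line 2: ['memory', 'gentle'] (min_width=13, slack=3)
Line 3: ['happy', 'elephant'] (min_width=14, slack=2)
Line 4: ['security', 'with'] (min_width=13, slack=3)
Line 5: ['bright', 'grass'] (min_width=12, slack=4)
Line 6: ['young'] (min_width=5, slack=11)

Answer: |robot   lion  is|
|memory    gentle|
|happy   elephant|
|security    with|
|bright     grass|
|young           |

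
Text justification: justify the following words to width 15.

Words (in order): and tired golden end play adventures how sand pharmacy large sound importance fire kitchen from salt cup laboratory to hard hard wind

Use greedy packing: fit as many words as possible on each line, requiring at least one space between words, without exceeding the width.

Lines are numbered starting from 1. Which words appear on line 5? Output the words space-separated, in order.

Answer: large sound

Derivation:
Line 1: ['and', 'tired'] (min_width=9, slack=6)
Line 2: ['golden', 'end', 'play'] (min_width=15, slack=0)
Line 3: ['adventures', 'how'] (min_width=14, slack=1)
Line 4: ['sand', 'pharmacy'] (min_width=13, slack=2)
Line 5: ['large', 'sound'] (min_width=11, slack=4)
Line 6: ['importance', 'fire'] (min_width=15, slack=0)
Line 7: ['kitchen', 'from'] (min_width=12, slack=3)
Line 8: ['salt', 'cup'] (min_width=8, slack=7)
Line 9: ['laboratory', 'to'] (min_width=13, slack=2)
Line 10: ['hard', 'hard', 'wind'] (min_width=14, slack=1)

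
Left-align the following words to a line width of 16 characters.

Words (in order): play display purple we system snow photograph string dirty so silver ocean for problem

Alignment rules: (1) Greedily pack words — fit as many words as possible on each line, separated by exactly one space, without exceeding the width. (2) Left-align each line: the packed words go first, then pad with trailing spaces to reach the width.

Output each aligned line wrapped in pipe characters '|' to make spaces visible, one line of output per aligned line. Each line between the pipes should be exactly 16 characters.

Answer: |play display    |
|purple we system|
|snow photograph |
|string dirty so |
|silver ocean for|
|problem         |

Derivation:
Line 1: ['play', 'display'] (min_width=12, slack=4)
Line 2: ['purple', 'we', 'system'] (min_width=16, slack=0)
Line 3: ['snow', 'photograph'] (min_width=15, slack=1)
Line 4: ['string', 'dirty', 'so'] (min_width=15, slack=1)
Line 5: ['silver', 'ocean', 'for'] (min_width=16, slack=0)
Line 6: ['problem'] (min_width=7, slack=9)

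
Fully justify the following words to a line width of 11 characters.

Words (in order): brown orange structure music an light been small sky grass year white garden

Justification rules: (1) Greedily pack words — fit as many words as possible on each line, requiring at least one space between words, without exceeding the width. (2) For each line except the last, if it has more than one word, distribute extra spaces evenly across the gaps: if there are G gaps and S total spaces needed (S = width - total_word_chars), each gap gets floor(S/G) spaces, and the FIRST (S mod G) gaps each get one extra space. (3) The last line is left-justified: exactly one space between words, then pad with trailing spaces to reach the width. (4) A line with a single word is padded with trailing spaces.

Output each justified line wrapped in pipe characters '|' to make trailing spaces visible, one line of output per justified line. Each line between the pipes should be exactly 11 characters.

Answer: |brown      |
|orange     |
|structure  |
|music    an|
|light  been|
|small   sky|
|grass  year|
|white      |
|garden     |

Derivation:
Line 1: ['brown'] (min_width=5, slack=6)
Line 2: ['orange'] (min_width=6, slack=5)
Line 3: ['structure'] (min_width=9, slack=2)
Line 4: ['music', 'an'] (min_width=8, slack=3)
Line 5: ['light', 'been'] (min_width=10, slack=1)
Line 6: ['small', 'sky'] (min_width=9, slack=2)
Line 7: ['grass', 'year'] (min_width=10, slack=1)
Line 8: ['white'] (min_width=5, slack=6)
Line 9: ['garden'] (min_width=6, slack=5)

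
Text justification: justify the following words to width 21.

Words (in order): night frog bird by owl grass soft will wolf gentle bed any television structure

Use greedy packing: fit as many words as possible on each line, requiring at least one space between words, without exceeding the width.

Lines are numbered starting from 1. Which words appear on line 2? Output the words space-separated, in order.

Answer: owl grass soft will

Derivation:
Line 1: ['night', 'frog', 'bird', 'by'] (min_width=18, slack=3)
Line 2: ['owl', 'grass', 'soft', 'will'] (min_width=19, slack=2)
Line 3: ['wolf', 'gentle', 'bed', 'any'] (min_width=19, slack=2)
Line 4: ['television', 'structure'] (min_width=20, slack=1)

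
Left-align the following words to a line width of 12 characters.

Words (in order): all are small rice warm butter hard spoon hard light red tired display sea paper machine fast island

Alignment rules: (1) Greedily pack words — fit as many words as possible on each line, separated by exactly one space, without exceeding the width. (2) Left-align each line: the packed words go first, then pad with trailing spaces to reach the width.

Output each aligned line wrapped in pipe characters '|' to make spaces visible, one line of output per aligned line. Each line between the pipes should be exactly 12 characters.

Answer: |all are     |
|small rice  |
|warm butter |
|hard spoon  |
|hard light  |
|red tired   |
|display sea |
|paper       |
|machine fast|
|island      |

Derivation:
Line 1: ['all', 'are'] (min_width=7, slack=5)
Line 2: ['small', 'rice'] (min_width=10, slack=2)
Line 3: ['warm', 'butter'] (min_width=11, slack=1)
Line 4: ['hard', 'spoon'] (min_width=10, slack=2)
Line 5: ['hard', 'light'] (min_width=10, slack=2)
Line 6: ['red', 'tired'] (min_width=9, slack=3)
Line 7: ['display', 'sea'] (min_width=11, slack=1)
Line 8: ['paper'] (min_width=5, slack=7)
Line 9: ['machine', 'fast'] (min_width=12, slack=0)
Line 10: ['island'] (min_width=6, slack=6)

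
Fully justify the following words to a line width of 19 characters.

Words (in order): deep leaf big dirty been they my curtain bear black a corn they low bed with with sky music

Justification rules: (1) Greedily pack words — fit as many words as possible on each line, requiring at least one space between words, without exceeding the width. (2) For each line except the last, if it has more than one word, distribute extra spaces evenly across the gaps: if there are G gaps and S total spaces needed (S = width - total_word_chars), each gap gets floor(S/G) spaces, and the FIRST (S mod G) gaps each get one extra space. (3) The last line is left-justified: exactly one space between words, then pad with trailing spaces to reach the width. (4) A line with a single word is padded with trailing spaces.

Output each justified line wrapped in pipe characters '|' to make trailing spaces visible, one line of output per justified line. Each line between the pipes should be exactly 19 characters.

Line 1: ['deep', 'leaf', 'big', 'dirty'] (min_width=19, slack=0)
Line 2: ['been', 'they', 'my'] (min_width=12, slack=7)
Line 3: ['curtain', 'bear', 'black'] (min_width=18, slack=1)
Line 4: ['a', 'corn', 'they', 'low', 'bed'] (min_width=19, slack=0)
Line 5: ['with', 'with', 'sky', 'music'] (min_width=19, slack=0)

Answer: |deep leaf big dirty|
|been     they    my|
|curtain  bear black|
|a corn they low bed|
|with with sky music|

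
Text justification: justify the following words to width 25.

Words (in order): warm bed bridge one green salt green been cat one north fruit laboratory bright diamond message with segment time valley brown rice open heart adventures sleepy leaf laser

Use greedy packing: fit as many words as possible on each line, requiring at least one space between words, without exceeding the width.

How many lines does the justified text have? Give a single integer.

Answer: 8

Derivation:
Line 1: ['warm', 'bed', 'bridge', 'one', 'green'] (min_width=25, slack=0)
Line 2: ['salt', 'green', 'been', 'cat', 'one'] (min_width=23, slack=2)
Line 3: ['north', 'fruit', 'laboratory'] (min_width=22, slack=3)
Line 4: ['bright', 'diamond', 'message'] (min_width=22, slack=3)
Line 5: ['with', 'segment', 'time', 'valley'] (min_width=24, slack=1)
Line 6: ['brown', 'rice', 'open', 'heart'] (min_width=21, slack=4)
Line 7: ['adventures', 'sleepy', 'leaf'] (min_width=22, slack=3)
Line 8: ['laser'] (min_width=5, slack=20)
Total lines: 8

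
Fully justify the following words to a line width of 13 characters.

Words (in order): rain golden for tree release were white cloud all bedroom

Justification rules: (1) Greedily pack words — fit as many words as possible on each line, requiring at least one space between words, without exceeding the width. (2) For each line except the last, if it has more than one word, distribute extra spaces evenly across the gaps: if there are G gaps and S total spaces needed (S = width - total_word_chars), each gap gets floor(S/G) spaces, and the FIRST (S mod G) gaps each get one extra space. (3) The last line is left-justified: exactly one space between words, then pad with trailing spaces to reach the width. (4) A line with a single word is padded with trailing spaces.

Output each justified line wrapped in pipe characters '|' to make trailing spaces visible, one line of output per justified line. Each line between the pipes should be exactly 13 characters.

Answer: |rain   golden|
|for      tree|
|release  were|
|white   cloud|
|all bedroom  |

Derivation:
Line 1: ['rain', 'golden'] (min_width=11, slack=2)
Line 2: ['for', 'tree'] (min_width=8, slack=5)
Line 3: ['release', 'were'] (min_width=12, slack=1)
Line 4: ['white', 'cloud'] (min_width=11, slack=2)
Line 5: ['all', 'bedroom'] (min_width=11, slack=2)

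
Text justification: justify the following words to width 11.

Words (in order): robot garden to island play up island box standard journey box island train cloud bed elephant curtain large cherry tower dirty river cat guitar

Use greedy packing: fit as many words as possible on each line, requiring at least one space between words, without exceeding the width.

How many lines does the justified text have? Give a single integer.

Answer: 17

Derivation:
Line 1: ['robot'] (min_width=5, slack=6)
Line 2: ['garden', 'to'] (min_width=9, slack=2)
Line 3: ['island', 'play'] (min_width=11, slack=0)
Line 4: ['up', 'island'] (min_width=9, slack=2)
Line 5: ['box'] (min_width=3, slack=8)
Line 6: ['standard'] (min_width=8, slack=3)
Line 7: ['journey', 'box'] (min_width=11, slack=0)
Line 8: ['island'] (min_width=6, slack=5)
Line 9: ['train', 'cloud'] (min_width=11, slack=0)
Line 10: ['bed'] (min_width=3, slack=8)
Line 11: ['elephant'] (min_width=8, slack=3)
Line 12: ['curtain'] (min_width=7, slack=4)
Line 13: ['large'] (min_width=5, slack=6)
Line 14: ['cherry'] (min_width=6, slack=5)
Line 15: ['tower', 'dirty'] (min_width=11, slack=0)
Line 16: ['river', 'cat'] (min_width=9, slack=2)
Line 17: ['guitar'] (min_width=6, slack=5)
Total lines: 17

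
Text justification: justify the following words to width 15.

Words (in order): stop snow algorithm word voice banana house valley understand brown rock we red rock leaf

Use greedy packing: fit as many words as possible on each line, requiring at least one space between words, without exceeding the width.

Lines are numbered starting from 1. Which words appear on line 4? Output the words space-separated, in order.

Line 1: ['stop', 'snow'] (min_width=9, slack=6)
Line 2: ['algorithm', 'word'] (min_width=14, slack=1)
Line 3: ['voice', 'banana'] (min_width=12, slack=3)
Line 4: ['house', 'valley'] (min_width=12, slack=3)
Line 5: ['understand'] (min_width=10, slack=5)
Line 6: ['brown', 'rock', 'we'] (min_width=13, slack=2)
Line 7: ['red', 'rock', 'leaf'] (min_width=13, slack=2)

Answer: house valley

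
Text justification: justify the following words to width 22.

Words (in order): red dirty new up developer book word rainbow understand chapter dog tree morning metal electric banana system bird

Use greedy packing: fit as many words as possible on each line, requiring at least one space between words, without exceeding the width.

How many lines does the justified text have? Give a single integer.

Answer: 6

Derivation:
Line 1: ['red', 'dirty', 'new', 'up'] (min_width=16, slack=6)
Line 2: ['developer', 'book', 'word'] (min_width=19, slack=3)
Line 3: ['rainbow', 'understand'] (min_width=18, slack=4)
Line 4: ['chapter', 'dog', 'tree'] (min_width=16, slack=6)
Line 5: ['morning', 'metal', 'electric'] (min_width=22, slack=0)
Line 6: ['banana', 'system', 'bird'] (min_width=18, slack=4)
Total lines: 6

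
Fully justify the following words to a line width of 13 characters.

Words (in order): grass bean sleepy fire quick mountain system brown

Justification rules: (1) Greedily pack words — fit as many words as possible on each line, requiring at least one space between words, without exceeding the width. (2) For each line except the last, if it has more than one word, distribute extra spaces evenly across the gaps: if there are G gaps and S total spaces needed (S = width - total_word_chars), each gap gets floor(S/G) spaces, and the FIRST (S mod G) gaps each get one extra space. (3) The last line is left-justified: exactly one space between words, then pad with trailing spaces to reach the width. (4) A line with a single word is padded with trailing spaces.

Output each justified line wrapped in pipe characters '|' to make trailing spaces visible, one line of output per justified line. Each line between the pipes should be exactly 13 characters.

Answer: |grass    bean|
|sleepy   fire|
|quick        |
|mountain     |
|system brown |

Derivation:
Line 1: ['grass', 'bean'] (min_width=10, slack=3)
Line 2: ['sleepy', 'fire'] (min_width=11, slack=2)
Line 3: ['quick'] (min_width=5, slack=8)
Line 4: ['mountain'] (min_width=8, slack=5)
Line 5: ['system', 'brown'] (min_width=12, slack=1)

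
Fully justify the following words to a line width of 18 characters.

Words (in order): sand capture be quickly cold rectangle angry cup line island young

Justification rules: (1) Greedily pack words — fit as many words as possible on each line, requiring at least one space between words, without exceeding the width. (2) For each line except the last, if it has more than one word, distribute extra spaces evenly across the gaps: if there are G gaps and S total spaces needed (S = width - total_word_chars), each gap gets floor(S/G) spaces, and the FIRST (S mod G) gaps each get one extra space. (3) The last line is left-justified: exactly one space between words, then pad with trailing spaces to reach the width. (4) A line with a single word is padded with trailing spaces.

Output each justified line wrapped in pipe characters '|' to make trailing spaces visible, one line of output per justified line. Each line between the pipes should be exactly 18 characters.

Answer: |sand   capture  be|
|quickly       cold|
|rectangle    angry|
|cup   line  island|
|young             |

Derivation:
Line 1: ['sand', 'capture', 'be'] (min_width=15, slack=3)
Line 2: ['quickly', 'cold'] (min_width=12, slack=6)
Line 3: ['rectangle', 'angry'] (min_width=15, slack=3)
Line 4: ['cup', 'line', 'island'] (min_width=15, slack=3)
Line 5: ['young'] (min_width=5, slack=13)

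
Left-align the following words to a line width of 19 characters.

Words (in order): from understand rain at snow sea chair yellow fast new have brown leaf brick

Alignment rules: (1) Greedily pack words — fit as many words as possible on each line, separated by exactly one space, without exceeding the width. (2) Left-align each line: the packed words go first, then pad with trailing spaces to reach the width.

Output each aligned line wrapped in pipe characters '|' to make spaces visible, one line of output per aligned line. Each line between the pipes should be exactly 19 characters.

Answer: |from understand    |
|rain at snow sea   |
|chair yellow fast  |
|new have brown leaf|
|brick              |

Derivation:
Line 1: ['from', 'understand'] (min_width=15, slack=4)
Line 2: ['rain', 'at', 'snow', 'sea'] (min_width=16, slack=3)
Line 3: ['chair', 'yellow', 'fast'] (min_width=17, slack=2)
Line 4: ['new', 'have', 'brown', 'leaf'] (min_width=19, slack=0)
Line 5: ['brick'] (min_width=5, slack=14)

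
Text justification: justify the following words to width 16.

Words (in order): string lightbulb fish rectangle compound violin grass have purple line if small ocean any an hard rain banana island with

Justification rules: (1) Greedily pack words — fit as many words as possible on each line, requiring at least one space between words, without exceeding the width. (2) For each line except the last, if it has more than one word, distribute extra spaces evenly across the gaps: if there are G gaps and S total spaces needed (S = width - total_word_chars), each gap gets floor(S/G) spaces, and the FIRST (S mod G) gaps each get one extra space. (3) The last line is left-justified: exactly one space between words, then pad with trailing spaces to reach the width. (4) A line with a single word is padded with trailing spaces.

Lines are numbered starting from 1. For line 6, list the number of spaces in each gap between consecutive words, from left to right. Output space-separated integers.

Line 1: ['string', 'lightbulb'] (min_width=16, slack=0)
Line 2: ['fish', 'rectangle'] (min_width=14, slack=2)
Line 3: ['compound', 'violin'] (min_width=15, slack=1)
Line 4: ['grass', 'have'] (min_width=10, slack=6)
Line 5: ['purple', 'line', 'if'] (min_width=14, slack=2)
Line 6: ['small', 'ocean', 'any'] (min_width=15, slack=1)
Line 7: ['an', 'hard', 'rain'] (min_width=12, slack=4)
Line 8: ['banana', 'island'] (min_width=13, slack=3)
Line 9: ['with'] (min_width=4, slack=12)

Answer: 2 1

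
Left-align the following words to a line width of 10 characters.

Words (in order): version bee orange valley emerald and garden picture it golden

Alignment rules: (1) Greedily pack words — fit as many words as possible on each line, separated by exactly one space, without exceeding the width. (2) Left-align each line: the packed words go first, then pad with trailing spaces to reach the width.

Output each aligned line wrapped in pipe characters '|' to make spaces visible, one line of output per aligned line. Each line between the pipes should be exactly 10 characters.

Answer: |version   |
|bee orange|
|valley    |
|emerald   |
|and garden|
|picture it|
|golden    |

Derivation:
Line 1: ['version'] (min_width=7, slack=3)
Line 2: ['bee', 'orange'] (min_width=10, slack=0)
Line 3: ['valley'] (min_width=6, slack=4)
Line 4: ['emerald'] (min_width=7, slack=3)
Line 5: ['and', 'garden'] (min_width=10, slack=0)
Line 6: ['picture', 'it'] (min_width=10, slack=0)
Line 7: ['golden'] (min_width=6, slack=4)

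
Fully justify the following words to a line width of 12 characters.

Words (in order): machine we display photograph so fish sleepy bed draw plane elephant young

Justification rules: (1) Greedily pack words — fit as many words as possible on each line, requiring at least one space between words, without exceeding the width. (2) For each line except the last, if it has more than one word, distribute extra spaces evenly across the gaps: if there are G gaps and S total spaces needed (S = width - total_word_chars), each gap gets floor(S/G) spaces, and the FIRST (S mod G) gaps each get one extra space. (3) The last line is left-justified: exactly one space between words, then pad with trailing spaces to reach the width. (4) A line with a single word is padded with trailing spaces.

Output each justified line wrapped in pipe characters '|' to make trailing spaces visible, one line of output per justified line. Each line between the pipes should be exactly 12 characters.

Answer: |machine   we|
|display     |
|photograph  |
|so      fish|
|sleepy   bed|
|draw   plane|
|elephant    |
|young       |

Derivation:
Line 1: ['machine', 'we'] (min_width=10, slack=2)
Line 2: ['display'] (min_width=7, slack=5)
Line 3: ['photograph'] (min_width=10, slack=2)
Line 4: ['so', 'fish'] (min_width=7, slack=5)
Line 5: ['sleepy', 'bed'] (min_width=10, slack=2)
Line 6: ['draw', 'plane'] (min_width=10, slack=2)
Line 7: ['elephant'] (min_width=8, slack=4)
Line 8: ['young'] (min_width=5, slack=7)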